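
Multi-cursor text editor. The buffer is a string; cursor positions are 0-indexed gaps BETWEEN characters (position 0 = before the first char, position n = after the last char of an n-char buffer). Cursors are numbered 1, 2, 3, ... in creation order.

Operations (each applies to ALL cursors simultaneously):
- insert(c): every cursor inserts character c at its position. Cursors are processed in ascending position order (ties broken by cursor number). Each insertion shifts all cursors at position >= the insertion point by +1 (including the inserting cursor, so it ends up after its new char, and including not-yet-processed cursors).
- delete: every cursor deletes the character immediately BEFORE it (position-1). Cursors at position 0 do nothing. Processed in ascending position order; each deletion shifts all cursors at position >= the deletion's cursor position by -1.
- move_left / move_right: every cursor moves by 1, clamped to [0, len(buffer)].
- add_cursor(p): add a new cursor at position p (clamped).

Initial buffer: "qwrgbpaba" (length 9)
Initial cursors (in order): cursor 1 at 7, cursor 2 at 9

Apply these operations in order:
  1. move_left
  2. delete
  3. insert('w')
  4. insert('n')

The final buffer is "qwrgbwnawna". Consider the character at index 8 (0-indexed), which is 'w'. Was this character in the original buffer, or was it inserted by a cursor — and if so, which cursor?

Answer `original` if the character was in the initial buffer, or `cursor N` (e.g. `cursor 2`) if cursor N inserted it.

After op 1 (move_left): buffer="qwrgbpaba" (len 9), cursors c1@6 c2@8, authorship .........
After op 2 (delete): buffer="qwrgbaa" (len 7), cursors c1@5 c2@6, authorship .......
After op 3 (insert('w')): buffer="qwrgbwawa" (len 9), cursors c1@6 c2@8, authorship .....1.2.
After op 4 (insert('n')): buffer="qwrgbwnawna" (len 11), cursors c1@7 c2@10, authorship .....11.22.
Authorship (.=original, N=cursor N): . . . . . 1 1 . 2 2 .
Index 8: author = 2

Answer: cursor 2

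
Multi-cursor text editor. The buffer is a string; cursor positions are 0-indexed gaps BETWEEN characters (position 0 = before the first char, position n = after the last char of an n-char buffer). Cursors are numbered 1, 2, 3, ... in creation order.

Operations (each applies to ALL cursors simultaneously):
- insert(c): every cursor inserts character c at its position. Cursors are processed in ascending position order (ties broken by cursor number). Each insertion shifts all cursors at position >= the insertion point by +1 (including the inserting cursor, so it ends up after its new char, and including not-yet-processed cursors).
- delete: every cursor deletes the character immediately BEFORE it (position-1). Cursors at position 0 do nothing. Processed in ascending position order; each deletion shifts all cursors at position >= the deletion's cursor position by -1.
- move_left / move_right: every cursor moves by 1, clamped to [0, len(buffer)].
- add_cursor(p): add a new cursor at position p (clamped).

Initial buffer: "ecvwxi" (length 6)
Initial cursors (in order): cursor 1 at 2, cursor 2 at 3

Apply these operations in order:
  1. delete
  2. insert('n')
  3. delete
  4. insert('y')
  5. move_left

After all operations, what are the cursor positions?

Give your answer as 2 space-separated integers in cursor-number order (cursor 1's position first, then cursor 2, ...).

Answer: 2 2

Derivation:
After op 1 (delete): buffer="ewxi" (len 4), cursors c1@1 c2@1, authorship ....
After op 2 (insert('n')): buffer="ennwxi" (len 6), cursors c1@3 c2@3, authorship .12...
After op 3 (delete): buffer="ewxi" (len 4), cursors c1@1 c2@1, authorship ....
After op 4 (insert('y')): buffer="eyywxi" (len 6), cursors c1@3 c2@3, authorship .12...
After op 5 (move_left): buffer="eyywxi" (len 6), cursors c1@2 c2@2, authorship .12...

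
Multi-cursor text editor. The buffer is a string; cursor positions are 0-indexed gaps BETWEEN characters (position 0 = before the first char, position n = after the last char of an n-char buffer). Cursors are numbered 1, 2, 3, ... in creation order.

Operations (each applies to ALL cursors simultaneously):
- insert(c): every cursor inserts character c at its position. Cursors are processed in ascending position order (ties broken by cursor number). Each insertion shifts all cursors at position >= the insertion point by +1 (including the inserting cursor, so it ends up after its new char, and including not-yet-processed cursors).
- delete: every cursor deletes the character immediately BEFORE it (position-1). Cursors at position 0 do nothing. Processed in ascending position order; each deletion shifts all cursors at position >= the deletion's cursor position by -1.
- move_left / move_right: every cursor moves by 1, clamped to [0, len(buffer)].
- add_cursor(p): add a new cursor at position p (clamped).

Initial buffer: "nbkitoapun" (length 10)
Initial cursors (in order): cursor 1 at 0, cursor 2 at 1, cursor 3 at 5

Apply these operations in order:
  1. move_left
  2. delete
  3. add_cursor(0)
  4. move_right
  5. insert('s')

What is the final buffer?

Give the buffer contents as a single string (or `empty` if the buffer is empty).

Answer: nsssbktsoapun

Derivation:
After op 1 (move_left): buffer="nbkitoapun" (len 10), cursors c1@0 c2@0 c3@4, authorship ..........
After op 2 (delete): buffer="nbktoapun" (len 9), cursors c1@0 c2@0 c3@3, authorship .........
After op 3 (add_cursor(0)): buffer="nbktoapun" (len 9), cursors c1@0 c2@0 c4@0 c3@3, authorship .........
After op 4 (move_right): buffer="nbktoapun" (len 9), cursors c1@1 c2@1 c4@1 c3@4, authorship .........
After op 5 (insert('s')): buffer="nsssbktsoapun" (len 13), cursors c1@4 c2@4 c4@4 c3@8, authorship .124...3.....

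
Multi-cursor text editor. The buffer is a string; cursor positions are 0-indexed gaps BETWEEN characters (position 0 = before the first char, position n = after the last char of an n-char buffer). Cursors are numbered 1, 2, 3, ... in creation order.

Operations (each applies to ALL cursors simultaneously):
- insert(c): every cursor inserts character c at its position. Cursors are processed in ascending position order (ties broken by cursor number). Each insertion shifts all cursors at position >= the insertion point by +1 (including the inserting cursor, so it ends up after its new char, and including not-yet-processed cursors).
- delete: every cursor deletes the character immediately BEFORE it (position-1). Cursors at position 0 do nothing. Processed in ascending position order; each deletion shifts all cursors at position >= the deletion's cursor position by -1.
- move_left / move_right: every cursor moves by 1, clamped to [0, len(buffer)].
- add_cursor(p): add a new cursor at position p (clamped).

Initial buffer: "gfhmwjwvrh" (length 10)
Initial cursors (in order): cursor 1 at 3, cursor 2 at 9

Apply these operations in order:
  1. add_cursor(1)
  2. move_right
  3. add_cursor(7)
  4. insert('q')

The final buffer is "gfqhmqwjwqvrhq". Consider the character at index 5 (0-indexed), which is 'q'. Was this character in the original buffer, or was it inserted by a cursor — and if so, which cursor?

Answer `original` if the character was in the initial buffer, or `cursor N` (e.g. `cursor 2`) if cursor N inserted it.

Answer: cursor 1

Derivation:
After op 1 (add_cursor(1)): buffer="gfhmwjwvrh" (len 10), cursors c3@1 c1@3 c2@9, authorship ..........
After op 2 (move_right): buffer="gfhmwjwvrh" (len 10), cursors c3@2 c1@4 c2@10, authorship ..........
After op 3 (add_cursor(7)): buffer="gfhmwjwvrh" (len 10), cursors c3@2 c1@4 c4@7 c2@10, authorship ..........
After op 4 (insert('q')): buffer="gfqhmqwjwqvrhq" (len 14), cursors c3@3 c1@6 c4@10 c2@14, authorship ..3..1...4...2
Authorship (.=original, N=cursor N): . . 3 . . 1 . . . 4 . . . 2
Index 5: author = 1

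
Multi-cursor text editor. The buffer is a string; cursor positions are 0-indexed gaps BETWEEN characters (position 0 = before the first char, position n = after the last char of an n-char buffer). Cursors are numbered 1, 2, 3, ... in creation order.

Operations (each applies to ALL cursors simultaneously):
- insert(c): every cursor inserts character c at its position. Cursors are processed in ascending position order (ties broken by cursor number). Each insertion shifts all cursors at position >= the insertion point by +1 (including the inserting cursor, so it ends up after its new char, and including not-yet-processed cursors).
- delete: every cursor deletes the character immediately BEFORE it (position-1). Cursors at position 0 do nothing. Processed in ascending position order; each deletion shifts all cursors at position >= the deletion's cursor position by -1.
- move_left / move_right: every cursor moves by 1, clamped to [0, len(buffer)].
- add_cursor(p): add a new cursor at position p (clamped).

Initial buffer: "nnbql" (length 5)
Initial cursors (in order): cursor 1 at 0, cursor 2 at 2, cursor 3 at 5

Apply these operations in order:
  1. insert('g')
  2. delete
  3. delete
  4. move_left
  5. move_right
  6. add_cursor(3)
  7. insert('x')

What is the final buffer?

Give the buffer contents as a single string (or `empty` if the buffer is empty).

Answer: nxxbqxx

Derivation:
After op 1 (insert('g')): buffer="gnngbqlg" (len 8), cursors c1@1 c2@4 c3@8, authorship 1..2...3
After op 2 (delete): buffer="nnbql" (len 5), cursors c1@0 c2@2 c3@5, authorship .....
After op 3 (delete): buffer="nbq" (len 3), cursors c1@0 c2@1 c3@3, authorship ...
After op 4 (move_left): buffer="nbq" (len 3), cursors c1@0 c2@0 c3@2, authorship ...
After op 5 (move_right): buffer="nbq" (len 3), cursors c1@1 c2@1 c3@3, authorship ...
After op 6 (add_cursor(3)): buffer="nbq" (len 3), cursors c1@1 c2@1 c3@3 c4@3, authorship ...
After op 7 (insert('x')): buffer="nxxbqxx" (len 7), cursors c1@3 c2@3 c3@7 c4@7, authorship .12..34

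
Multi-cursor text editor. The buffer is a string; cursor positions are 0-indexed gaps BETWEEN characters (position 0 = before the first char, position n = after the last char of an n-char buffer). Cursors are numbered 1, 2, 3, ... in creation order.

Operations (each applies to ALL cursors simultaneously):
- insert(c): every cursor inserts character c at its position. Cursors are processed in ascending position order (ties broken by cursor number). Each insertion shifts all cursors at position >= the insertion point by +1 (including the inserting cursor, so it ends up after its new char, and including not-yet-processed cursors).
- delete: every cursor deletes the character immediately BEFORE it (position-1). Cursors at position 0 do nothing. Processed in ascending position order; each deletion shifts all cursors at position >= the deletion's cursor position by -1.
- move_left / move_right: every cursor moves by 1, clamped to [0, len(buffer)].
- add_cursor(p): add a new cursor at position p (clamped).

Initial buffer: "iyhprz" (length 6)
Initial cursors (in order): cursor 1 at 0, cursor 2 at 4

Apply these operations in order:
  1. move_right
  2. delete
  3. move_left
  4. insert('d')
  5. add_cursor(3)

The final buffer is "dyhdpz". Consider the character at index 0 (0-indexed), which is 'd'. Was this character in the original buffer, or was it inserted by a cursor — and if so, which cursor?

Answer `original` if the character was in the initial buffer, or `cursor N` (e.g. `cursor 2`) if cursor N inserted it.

After op 1 (move_right): buffer="iyhprz" (len 6), cursors c1@1 c2@5, authorship ......
After op 2 (delete): buffer="yhpz" (len 4), cursors c1@0 c2@3, authorship ....
After op 3 (move_left): buffer="yhpz" (len 4), cursors c1@0 c2@2, authorship ....
After op 4 (insert('d')): buffer="dyhdpz" (len 6), cursors c1@1 c2@4, authorship 1..2..
After op 5 (add_cursor(3)): buffer="dyhdpz" (len 6), cursors c1@1 c3@3 c2@4, authorship 1..2..
Authorship (.=original, N=cursor N): 1 . . 2 . .
Index 0: author = 1

Answer: cursor 1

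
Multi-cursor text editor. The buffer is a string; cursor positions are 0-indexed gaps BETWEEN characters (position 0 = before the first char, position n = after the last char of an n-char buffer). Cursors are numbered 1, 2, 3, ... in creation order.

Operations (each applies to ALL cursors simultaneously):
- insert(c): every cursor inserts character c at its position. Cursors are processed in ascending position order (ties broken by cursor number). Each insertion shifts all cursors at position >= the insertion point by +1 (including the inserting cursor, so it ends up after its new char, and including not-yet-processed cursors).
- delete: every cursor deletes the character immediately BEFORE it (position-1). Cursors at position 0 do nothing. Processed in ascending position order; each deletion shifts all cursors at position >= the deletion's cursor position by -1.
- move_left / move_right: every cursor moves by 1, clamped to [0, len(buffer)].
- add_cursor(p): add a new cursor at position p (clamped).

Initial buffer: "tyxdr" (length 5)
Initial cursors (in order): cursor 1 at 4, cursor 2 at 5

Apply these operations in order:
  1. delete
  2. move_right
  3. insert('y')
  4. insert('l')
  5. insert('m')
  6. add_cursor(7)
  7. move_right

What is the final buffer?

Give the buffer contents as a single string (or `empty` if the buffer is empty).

Answer: tyxyyllmm

Derivation:
After op 1 (delete): buffer="tyx" (len 3), cursors c1@3 c2@3, authorship ...
After op 2 (move_right): buffer="tyx" (len 3), cursors c1@3 c2@3, authorship ...
After op 3 (insert('y')): buffer="tyxyy" (len 5), cursors c1@5 c2@5, authorship ...12
After op 4 (insert('l')): buffer="tyxyyll" (len 7), cursors c1@7 c2@7, authorship ...1212
After op 5 (insert('m')): buffer="tyxyyllmm" (len 9), cursors c1@9 c2@9, authorship ...121212
After op 6 (add_cursor(7)): buffer="tyxyyllmm" (len 9), cursors c3@7 c1@9 c2@9, authorship ...121212
After op 7 (move_right): buffer="tyxyyllmm" (len 9), cursors c3@8 c1@9 c2@9, authorship ...121212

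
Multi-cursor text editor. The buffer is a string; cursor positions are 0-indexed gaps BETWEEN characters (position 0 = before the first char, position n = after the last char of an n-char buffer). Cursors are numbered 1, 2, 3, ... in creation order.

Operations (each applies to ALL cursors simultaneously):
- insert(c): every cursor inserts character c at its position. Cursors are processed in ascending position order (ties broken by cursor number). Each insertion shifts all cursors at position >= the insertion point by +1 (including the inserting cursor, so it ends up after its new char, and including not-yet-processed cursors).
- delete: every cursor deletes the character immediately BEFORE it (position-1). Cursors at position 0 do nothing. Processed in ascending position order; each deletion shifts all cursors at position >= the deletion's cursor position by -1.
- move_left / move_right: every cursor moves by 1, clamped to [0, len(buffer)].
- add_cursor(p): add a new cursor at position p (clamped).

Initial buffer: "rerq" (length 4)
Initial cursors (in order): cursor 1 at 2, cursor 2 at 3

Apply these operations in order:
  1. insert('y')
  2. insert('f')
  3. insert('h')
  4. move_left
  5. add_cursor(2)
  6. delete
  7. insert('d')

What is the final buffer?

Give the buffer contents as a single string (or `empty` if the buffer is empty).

Answer: rdydhrydhq

Derivation:
After op 1 (insert('y')): buffer="reyryq" (len 6), cursors c1@3 c2@5, authorship ..1.2.
After op 2 (insert('f')): buffer="reyfryfq" (len 8), cursors c1@4 c2@7, authorship ..11.22.
After op 3 (insert('h')): buffer="reyfhryfhq" (len 10), cursors c1@5 c2@9, authorship ..111.222.
After op 4 (move_left): buffer="reyfhryfhq" (len 10), cursors c1@4 c2@8, authorship ..111.222.
After op 5 (add_cursor(2)): buffer="reyfhryfhq" (len 10), cursors c3@2 c1@4 c2@8, authorship ..111.222.
After op 6 (delete): buffer="ryhryhq" (len 7), cursors c3@1 c1@2 c2@5, authorship .11.22.
After op 7 (insert('d')): buffer="rdydhrydhq" (len 10), cursors c3@2 c1@4 c2@8, authorship .3111.222.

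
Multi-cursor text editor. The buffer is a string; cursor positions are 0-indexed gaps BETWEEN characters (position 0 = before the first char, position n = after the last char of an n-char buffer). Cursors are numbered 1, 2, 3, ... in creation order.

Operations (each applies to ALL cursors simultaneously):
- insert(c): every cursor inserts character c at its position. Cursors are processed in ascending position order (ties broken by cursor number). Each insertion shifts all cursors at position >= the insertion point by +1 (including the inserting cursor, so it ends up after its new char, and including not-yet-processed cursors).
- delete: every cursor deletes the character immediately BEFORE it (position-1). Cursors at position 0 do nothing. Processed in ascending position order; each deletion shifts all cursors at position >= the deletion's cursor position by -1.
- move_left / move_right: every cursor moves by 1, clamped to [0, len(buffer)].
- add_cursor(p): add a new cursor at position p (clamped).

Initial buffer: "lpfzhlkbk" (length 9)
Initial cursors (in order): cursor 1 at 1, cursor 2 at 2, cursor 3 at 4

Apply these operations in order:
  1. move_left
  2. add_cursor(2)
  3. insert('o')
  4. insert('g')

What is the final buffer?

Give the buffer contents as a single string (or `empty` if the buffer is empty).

Answer: oglogpogfogzhlkbk

Derivation:
After op 1 (move_left): buffer="lpfzhlkbk" (len 9), cursors c1@0 c2@1 c3@3, authorship .........
After op 2 (add_cursor(2)): buffer="lpfzhlkbk" (len 9), cursors c1@0 c2@1 c4@2 c3@3, authorship .........
After op 3 (insert('o')): buffer="olopofozhlkbk" (len 13), cursors c1@1 c2@3 c4@5 c3@7, authorship 1.2.4.3......
After op 4 (insert('g')): buffer="oglogpogfogzhlkbk" (len 17), cursors c1@2 c2@5 c4@8 c3@11, authorship 11.22.44.33......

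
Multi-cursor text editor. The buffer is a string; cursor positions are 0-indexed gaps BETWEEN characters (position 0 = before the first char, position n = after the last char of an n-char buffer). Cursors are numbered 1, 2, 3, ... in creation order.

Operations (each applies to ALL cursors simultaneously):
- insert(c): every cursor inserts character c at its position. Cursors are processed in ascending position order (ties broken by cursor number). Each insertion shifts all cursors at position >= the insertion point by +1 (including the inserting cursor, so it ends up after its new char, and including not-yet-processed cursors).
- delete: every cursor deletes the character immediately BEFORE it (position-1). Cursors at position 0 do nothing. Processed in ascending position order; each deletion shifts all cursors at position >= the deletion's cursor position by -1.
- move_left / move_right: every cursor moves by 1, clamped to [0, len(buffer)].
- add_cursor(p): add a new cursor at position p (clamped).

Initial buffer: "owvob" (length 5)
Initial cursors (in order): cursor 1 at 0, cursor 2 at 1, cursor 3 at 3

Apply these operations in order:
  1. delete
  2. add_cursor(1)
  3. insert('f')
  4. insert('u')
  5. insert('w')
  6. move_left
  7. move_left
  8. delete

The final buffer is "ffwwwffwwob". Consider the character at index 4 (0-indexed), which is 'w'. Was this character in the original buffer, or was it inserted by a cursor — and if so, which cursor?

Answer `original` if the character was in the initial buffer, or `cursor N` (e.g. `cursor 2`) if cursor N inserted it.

Answer: original

Derivation:
After op 1 (delete): buffer="wob" (len 3), cursors c1@0 c2@0 c3@1, authorship ...
After op 2 (add_cursor(1)): buffer="wob" (len 3), cursors c1@0 c2@0 c3@1 c4@1, authorship ...
After op 3 (insert('f')): buffer="ffwffob" (len 7), cursors c1@2 c2@2 c3@5 c4@5, authorship 12.34..
After op 4 (insert('u')): buffer="ffuuwffuuob" (len 11), cursors c1@4 c2@4 c3@9 c4@9, authorship 1212.3434..
After op 5 (insert('w')): buffer="ffuuwwwffuuwwob" (len 15), cursors c1@6 c2@6 c3@13 c4@13, authorship 121212.343434..
After op 6 (move_left): buffer="ffuuwwwffuuwwob" (len 15), cursors c1@5 c2@5 c3@12 c4@12, authorship 121212.343434..
After op 7 (move_left): buffer="ffuuwwwffuuwwob" (len 15), cursors c1@4 c2@4 c3@11 c4@11, authorship 121212.343434..
After op 8 (delete): buffer="ffwwwffwwob" (len 11), cursors c1@2 c2@2 c3@7 c4@7, authorship 1212.3434..
Authorship (.=original, N=cursor N): 1 2 1 2 . 3 4 3 4 . .
Index 4: author = original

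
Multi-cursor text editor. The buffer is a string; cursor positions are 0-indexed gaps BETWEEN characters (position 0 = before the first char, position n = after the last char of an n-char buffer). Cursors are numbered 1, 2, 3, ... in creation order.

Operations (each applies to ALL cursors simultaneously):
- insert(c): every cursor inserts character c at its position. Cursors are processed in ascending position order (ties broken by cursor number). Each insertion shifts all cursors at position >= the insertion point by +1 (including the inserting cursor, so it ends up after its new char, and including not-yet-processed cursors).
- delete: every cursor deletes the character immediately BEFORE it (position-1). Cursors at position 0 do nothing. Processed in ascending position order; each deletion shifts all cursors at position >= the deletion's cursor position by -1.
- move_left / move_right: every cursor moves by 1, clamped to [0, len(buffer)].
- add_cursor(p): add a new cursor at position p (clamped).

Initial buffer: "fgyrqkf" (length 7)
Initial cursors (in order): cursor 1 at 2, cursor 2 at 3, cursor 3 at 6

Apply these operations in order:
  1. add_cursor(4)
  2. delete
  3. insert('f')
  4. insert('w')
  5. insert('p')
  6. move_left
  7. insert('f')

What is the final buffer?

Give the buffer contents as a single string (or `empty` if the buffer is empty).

After op 1 (add_cursor(4)): buffer="fgyrqkf" (len 7), cursors c1@2 c2@3 c4@4 c3@6, authorship .......
After op 2 (delete): buffer="fqf" (len 3), cursors c1@1 c2@1 c4@1 c3@2, authorship ...
After op 3 (insert('f')): buffer="ffffqff" (len 7), cursors c1@4 c2@4 c4@4 c3@6, authorship .124.3.
After op 4 (insert('w')): buffer="ffffwwwqfwf" (len 11), cursors c1@7 c2@7 c4@7 c3@10, authorship .124124.33.
After op 5 (insert('p')): buffer="ffffwwwpppqfwpf" (len 15), cursors c1@10 c2@10 c4@10 c3@14, authorship .124124124.333.
After op 6 (move_left): buffer="ffffwwwpppqfwpf" (len 15), cursors c1@9 c2@9 c4@9 c3@13, authorship .124124124.333.
After op 7 (insert('f')): buffer="ffffwwwppfffpqfwfpf" (len 19), cursors c1@12 c2@12 c4@12 c3@17, authorship .124124121244.3333.

Answer: ffffwwwppfffpqfwfpf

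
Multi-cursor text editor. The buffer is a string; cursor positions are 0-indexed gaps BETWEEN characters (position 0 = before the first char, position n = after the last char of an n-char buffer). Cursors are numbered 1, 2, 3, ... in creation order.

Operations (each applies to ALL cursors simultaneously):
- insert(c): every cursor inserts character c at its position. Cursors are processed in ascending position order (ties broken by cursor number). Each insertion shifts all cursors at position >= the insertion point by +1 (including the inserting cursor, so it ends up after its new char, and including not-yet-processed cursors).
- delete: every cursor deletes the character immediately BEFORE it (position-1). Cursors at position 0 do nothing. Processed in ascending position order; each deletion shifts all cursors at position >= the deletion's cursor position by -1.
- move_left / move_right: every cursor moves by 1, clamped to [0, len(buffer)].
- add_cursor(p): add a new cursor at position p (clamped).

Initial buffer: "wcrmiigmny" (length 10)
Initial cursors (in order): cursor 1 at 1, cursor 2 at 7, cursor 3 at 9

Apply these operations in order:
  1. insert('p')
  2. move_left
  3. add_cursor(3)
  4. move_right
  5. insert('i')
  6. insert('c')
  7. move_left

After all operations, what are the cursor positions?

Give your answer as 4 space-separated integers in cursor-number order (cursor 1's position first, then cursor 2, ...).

Answer: 3 14 19 7

Derivation:
After op 1 (insert('p')): buffer="wpcrmiigpmnpy" (len 13), cursors c1@2 c2@9 c3@12, authorship .1......2..3.
After op 2 (move_left): buffer="wpcrmiigpmnpy" (len 13), cursors c1@1 c2@8 c3@11, authorship .1......2..3.
After op 3 (add_cursor(3)): buffer="wpcrmiigpmnpy" (len 13), cursors c1@1 c4@3 c2@8 c3@11, authorship .1......2..3.
After op 4 (move_right): buffer="wpcrmiigpmnpy" (len 13), cursors c1@2 c4@4 c2@9 c3@12, authorship .1......2..3.
After op 5 (insert('i')): buffer="wpicrimiigpimnpiy" (len 17), cursors c1@3 c4@6 c2@12 c3@16, authorship .11..4....22..33.
After op 6 (insert('c')): buffer="wpiccricmiigpicmnpicy" (len 21), cursors c1@4 c4@8 c2@15 c3@20, authorship .111..44....222..333.
After op 7 (move_left): buffer="wpiccricmiigpicmnpicy" (len 21), cursors c1@3 c4@7 c2@14 c3@19, authorship .111..44....222..333.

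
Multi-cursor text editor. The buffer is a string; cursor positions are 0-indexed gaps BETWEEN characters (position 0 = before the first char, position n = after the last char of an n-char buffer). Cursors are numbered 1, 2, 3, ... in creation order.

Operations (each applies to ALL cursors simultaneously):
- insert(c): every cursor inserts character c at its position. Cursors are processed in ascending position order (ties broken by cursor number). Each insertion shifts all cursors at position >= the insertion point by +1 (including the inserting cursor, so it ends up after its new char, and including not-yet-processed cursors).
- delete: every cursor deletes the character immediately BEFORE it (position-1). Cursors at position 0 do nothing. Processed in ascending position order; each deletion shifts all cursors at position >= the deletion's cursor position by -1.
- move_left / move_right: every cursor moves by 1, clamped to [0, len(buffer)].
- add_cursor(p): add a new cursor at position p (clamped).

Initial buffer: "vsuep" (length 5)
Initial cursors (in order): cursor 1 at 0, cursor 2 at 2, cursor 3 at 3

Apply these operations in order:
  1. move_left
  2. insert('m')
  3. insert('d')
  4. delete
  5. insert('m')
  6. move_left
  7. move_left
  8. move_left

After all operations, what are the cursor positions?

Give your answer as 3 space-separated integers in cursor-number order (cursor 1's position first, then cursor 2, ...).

After op 1 (move_left): buffer="vsuep" (len 5), cursors c1@0 c2@1 c3@2, authorship .....
After op 2 (insert('m')): buffer="mvmsmuep" (len 8), cursors c1@1 c2@3 c3@5, authorship 1.2.3...
After op 3 (insert('d')): buffer="mdvmdsmduep" (len 11), cursors c1@2 c2@5 c3@8, authorship 11.22.33...
After op 4 (delete): buffer="mvmsmuep" (len 8), cursors c1@1 c2@3 c3@5, authorship 1.2.3...
After op 5 (insert('m')): buffer="mmvmmsmmuep" (len 11), cursors c1@2 c2@5 c3@8, authorship 11.22.33...
After op 6 (move_left): buffer="mmvmmsmmuep" (len 11), cursors c1@1 c2@4 c3@7, authorship 11.22.33...
After op 7 (move_left): buffer="mmvmmsmmuep" (len 11), cursors c1@0 c2@3 c3@6, authorship 11.22.33...
After op 8 (move_left): buffer="mmvmmsmmuep" (len 11), cursors c1@0 c2@2 c3@5, authorship 11.22.33...

Answer: 0 2 5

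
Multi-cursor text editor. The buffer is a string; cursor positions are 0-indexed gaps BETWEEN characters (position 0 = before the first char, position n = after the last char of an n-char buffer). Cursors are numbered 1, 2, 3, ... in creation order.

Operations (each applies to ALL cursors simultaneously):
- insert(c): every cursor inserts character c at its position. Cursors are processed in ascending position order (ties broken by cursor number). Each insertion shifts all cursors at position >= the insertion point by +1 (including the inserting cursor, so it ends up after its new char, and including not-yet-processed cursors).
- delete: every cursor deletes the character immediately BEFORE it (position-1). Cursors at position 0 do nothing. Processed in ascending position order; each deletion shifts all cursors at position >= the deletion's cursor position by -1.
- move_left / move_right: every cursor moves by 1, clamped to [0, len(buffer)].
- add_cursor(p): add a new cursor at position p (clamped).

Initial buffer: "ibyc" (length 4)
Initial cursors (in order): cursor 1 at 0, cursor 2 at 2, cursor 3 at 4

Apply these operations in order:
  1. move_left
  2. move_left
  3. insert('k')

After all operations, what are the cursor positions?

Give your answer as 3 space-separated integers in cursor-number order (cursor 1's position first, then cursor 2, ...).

Answer: 2 2 5

Derivation:
After op 1 (move_left): buffer="ibyc" (len 4), cursors c1@0 c2@1 c3@3, authorship ....
After op 2 (move_left): buffer="ibyc" (len 4), cursors c1@0 c2@0 c3@2, authorship ....
After op 3 (insert('k')): buffer="kkibkyc" (len 7), cursors c1@2 c2@2 c3@5, authorship 12..3..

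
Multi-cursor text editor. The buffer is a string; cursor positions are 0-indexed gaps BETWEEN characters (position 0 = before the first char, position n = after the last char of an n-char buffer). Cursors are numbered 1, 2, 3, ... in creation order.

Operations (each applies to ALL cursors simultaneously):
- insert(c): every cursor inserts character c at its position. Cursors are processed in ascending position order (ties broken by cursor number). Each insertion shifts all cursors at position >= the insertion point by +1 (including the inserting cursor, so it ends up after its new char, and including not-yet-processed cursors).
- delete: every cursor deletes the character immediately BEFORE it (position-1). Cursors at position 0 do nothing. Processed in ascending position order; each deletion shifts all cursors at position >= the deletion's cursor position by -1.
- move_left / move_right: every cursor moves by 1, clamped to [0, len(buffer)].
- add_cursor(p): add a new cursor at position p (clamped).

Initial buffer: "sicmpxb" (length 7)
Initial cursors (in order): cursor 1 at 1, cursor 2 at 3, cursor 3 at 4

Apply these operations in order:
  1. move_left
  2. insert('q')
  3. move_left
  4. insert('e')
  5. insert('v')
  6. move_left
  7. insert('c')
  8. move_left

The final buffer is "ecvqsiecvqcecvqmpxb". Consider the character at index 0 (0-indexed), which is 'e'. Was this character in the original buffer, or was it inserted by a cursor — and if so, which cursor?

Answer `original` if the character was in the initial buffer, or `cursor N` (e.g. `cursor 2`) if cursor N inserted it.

Answer: cursor 1

Derivation:
After op 1 (move_left): buffer="sicmpxb" (len 7), cursors c1@0 c2@2 c3@3, authorship .......
After op 2 (insert('q')): buffer="qsiqcqmpxb" (len 10), cursors c1@1 c2@4 c3@6, authorship 1..2.3....
After op 3 (move_left): buffer="qsiqcqmpxb" (len 10), cursors c1@0 c2@3 c3@5, authorship 1..2.3....
After op 4 (insert('e')): buffer="eqsieqceqmpxb" (len 13), cursors c1@1 c2@5 c3@8, authorship 11..22.33....
After op 5 (insert('v')): buffer="evqsievqcevqmpxb" (len 16), cursors c1@2 c2@7 c3@11, authorship 111..222.333....
After op 6 (move_left): buffer="evqsievqcevqmpxb" (len 16), cursors c1@1 c2@6 c3@10, authorship 111..222.333....
After op 7 (insert('c')): buffer="ecvqsiecvqcecvqmpxb" (len 19), cursors c1@2 c2@8 c3@13, authorship 1111..2222.3333....
After op 8 (move_left): buffer="ecvqsiecvqcecvqmpxb" (len 19), cursors c1@1 c2@7 c3@12, authorship 1111..2222.3333....
Authorship (.=original, N=cursor N): 1 1 1 1 . . 2 2 2 2 . 3 3 3 3 . . . .
Index 0: author = 1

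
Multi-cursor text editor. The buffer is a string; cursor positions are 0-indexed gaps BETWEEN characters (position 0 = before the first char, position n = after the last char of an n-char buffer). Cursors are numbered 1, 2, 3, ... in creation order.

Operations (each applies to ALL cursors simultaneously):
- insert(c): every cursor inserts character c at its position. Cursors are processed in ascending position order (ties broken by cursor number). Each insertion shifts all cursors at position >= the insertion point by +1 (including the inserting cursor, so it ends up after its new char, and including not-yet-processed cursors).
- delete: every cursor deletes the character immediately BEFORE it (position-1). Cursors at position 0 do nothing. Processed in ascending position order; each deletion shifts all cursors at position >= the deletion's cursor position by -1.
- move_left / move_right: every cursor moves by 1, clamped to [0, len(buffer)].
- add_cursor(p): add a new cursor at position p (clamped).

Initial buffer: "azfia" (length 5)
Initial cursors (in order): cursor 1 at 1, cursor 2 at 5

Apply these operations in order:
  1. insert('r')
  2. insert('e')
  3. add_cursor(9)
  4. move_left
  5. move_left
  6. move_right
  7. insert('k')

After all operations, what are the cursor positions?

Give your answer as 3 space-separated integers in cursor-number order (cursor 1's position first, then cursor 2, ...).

After op 1 (insert('r')): buffer="arzfiar" (len 7), cursors c1@2 c2@7, authorship .1....2
After op 2 (insert('e')): buffer="arezfiare" (len 9), cursors c1@3 c2@9, authorship .11....22
After op 3 (add_cursor(9)): buffer="arezfiare" (len 9), cursors c1@3 c2@9 c3@9, authorship .11....22
After op 4 (move_left): buffer="arezfiare" (len 9), cursors c1@2 c2@8 c3@8, authorship .11....22
After op 5 (move_left): buffer="arezfiare" (len 9), cursors c1@1 c2@7 c3@7, authorship .11....22
After op 6 (move_right): buffer="arezfiare" (len 9), cursors c1@2 c2@8 c3@8, authorship .11....22
After op 7 (insert('k')): buffer="arkezfiarkke" (len 12), cursors c1@3 c2@11 c3@11, authorship .111....2232

Answer: 3 11 11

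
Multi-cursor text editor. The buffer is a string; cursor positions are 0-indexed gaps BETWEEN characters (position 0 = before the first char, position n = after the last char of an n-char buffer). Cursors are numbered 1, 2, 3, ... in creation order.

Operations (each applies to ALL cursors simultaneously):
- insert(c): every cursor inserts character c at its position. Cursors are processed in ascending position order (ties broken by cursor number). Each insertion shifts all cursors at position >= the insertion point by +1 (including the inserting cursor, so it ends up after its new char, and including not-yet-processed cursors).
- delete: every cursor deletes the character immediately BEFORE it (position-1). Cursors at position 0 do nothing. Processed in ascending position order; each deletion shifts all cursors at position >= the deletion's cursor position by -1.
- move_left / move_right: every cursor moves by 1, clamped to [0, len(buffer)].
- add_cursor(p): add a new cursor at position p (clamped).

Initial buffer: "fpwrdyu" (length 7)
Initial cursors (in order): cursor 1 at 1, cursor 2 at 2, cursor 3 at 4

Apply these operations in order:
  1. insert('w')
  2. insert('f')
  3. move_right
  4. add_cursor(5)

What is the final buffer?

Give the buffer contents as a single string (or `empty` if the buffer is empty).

After op 1 (insert('w')): buffer="fwpwwrwdyu" (len 10), cursors c1@2 c2@4 c3@7, authorship .1.2..3...
After op 2 (insert('f')): buffer="fwfpwfwrwfdyu" (len 13), cursors c1@3 c2@6 c3@10, authorship .11.22..33...
After op 3 (move_right): buffer="fwfpwfwrwfdyu" (len 13), cursors c1@4 c2@7 c3@11, authorship .11.22..33...
After op 4 (add_cursor(5)): buffer="fwfpwfwrwfdyu" (len 13), cursors c1@4 c4@5 c2@7 c3@11, authorship .11.22..33...

Answer: fwfpwfwrwfdyu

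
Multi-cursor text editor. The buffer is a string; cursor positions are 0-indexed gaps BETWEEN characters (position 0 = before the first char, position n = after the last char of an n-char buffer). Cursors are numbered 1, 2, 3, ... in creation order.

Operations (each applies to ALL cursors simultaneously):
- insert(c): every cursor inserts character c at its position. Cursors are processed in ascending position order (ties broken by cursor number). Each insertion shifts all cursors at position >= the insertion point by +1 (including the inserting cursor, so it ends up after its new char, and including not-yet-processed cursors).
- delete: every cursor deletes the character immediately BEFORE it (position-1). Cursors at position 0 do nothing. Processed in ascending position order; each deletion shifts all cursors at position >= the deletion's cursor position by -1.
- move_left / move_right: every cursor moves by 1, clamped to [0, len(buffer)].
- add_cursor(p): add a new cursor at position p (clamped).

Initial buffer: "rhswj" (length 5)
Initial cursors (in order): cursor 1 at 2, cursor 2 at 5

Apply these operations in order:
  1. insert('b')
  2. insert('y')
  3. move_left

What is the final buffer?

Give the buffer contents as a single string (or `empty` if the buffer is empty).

After op 1 (insert('b')): buffer="rhbswjb" (len 7), cursors c1@3 c2@7, authorship ..1...2
After op 2 (insert('y')): buffer="rhbyswjby" (len 9), cursors c1@4 c2@9, authorship ..11...22
After op 3 (move_left): buffer="rhbyswjby" (len 9), cursors c1@3 c2@8, authorship ..11...22

Answer: rhbyswjby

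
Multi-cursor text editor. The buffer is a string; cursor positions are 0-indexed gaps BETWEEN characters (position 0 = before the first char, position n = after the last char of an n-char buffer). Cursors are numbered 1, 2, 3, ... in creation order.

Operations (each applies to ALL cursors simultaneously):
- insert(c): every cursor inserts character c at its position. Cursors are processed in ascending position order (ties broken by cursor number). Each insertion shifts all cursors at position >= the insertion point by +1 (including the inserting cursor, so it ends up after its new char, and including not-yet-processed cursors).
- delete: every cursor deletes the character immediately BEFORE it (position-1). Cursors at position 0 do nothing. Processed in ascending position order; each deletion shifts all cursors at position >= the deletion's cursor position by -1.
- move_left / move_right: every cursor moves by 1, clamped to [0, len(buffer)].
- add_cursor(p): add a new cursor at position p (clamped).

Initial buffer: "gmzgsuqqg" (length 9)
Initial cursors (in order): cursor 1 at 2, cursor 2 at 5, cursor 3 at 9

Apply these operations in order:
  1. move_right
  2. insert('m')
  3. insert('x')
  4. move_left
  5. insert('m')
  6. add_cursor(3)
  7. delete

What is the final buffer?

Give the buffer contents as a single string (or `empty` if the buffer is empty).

After op 1 (move_right): buffer="gmzgsuqqg" (len 9), cursors c1@3 c2@6 c3@9, authorship .........
After op 2 (insert('m')): buffer="gmzmgsumqqgm" (len 12), cursors c1@4 c2@8 c3@12, authorship ...1...2...3
After op 3 (insert('x')): buffer="gmzmxgsumxqqgmx" (len 15), cursors c1@5 c2@10 c3@15, authorship ...11...22...33
After op 4 (move_left): buffer="gmzmxgsumxqqgmx" (len 15), cursors c1@4 c2@9 c3@14, authorship ...11...22...33
After op 5 (insert('m')): buffer="gmzmmxgsummxqqgmmx" (len 18), cursors c1@5 c2@11 c3@17, authorship ...111...222...333
After op 6 (add_cursor(3)): buffer="gmzmmxgsummxqqgmmx" (len 18), cursors c4@3 c1@5 c2@11 c3@17, authorship ...111...222...333
After op 7 (delete): buffer="gmmxgsumxqqgmx" (len 14), cursors c4@2 c1@3 c2@8 c3@13, authorship ..11...22...33

Answer: gmmxgsumxqqgmx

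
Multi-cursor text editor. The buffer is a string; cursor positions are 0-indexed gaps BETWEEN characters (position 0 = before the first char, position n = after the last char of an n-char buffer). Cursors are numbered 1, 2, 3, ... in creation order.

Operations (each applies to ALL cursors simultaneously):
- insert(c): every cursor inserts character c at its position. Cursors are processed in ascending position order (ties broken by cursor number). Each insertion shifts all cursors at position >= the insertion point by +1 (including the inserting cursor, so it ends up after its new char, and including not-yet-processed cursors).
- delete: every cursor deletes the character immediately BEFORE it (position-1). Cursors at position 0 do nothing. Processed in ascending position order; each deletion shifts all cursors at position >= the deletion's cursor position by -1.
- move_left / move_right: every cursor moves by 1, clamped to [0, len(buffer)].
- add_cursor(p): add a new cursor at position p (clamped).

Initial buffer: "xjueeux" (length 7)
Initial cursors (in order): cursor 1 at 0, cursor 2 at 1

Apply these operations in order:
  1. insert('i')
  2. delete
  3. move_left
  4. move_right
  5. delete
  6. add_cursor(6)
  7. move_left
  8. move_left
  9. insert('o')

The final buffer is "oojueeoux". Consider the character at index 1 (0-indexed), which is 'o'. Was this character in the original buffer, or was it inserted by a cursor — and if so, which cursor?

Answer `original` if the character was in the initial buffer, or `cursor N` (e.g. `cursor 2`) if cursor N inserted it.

Answer: cursor 2

Derivation:
After op 1 (insert('i')): buffer="ixijueeux" (len 9), cursors c1@1 c2@3, authorship 1.2......
After op 2 (delete): buffer="xjueeux" (len 7), cursors c1@0 c2@1, authorship .......
After op 3 (move_left): buffer="xjueeux" (len 7), cursors c1@0 c2@0, authorship .......
After op 4 (move_right): buffer="xjueeux" (len 7), cursors c1@1 c2@1, authorship .......
After op 5 (delete): buffer="jueeux" (len 6), cursors c1@0 c2@0, authorship ......
After op 6 (add_cursor(6)): buffer="jueeux" (len 6), cursors c1@0 c2@0 c3@6, authorship ......
After op 7 (move_left): buffer="jueeux" (len 6), cursors c1@0 c2@0 c3@5, authorship ......
After op 8 (move_left): buffer="jueeux" (len 6), cursors c1@0 c2@0 c3@4, authorship ......
After op 9 (insert('o')): buffer="oojueeoux" (len 9), cursors c1@2 c2@2 c3@7, authorship 12....3..
Authorship (.=original, N=cursor N): 1 2 . . . . 3 . .
Index 1: author = 2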